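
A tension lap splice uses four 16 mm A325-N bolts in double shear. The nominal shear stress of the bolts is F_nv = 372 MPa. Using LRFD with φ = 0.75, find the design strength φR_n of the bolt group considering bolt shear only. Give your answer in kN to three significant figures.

A_b = π × 16² / 4 = 201.1 mm².
R_n = F_nv · A_b · n · n_s = 372 × 201.1 × 4 × 2 / 1000 = 598.4 kN.
Design strength φR_n = 0.75 × 598.4 = 449 kN.

449 kN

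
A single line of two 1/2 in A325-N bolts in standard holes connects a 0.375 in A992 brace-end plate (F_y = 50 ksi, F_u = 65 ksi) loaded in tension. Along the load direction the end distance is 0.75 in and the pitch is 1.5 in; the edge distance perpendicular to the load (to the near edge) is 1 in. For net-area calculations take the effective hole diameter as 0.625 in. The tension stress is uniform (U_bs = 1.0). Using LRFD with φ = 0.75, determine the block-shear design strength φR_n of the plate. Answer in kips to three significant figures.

Shear plane L_v = 0.75 + 1·1.5 = 2.25 in; A_gv = 2.25 × 0.375 = 0.8438 in².
A_nv = (2.25 − 1.5·0.625) × 0.375 = 0.4922 in².
A_nt = (1 − 0.5·0.625) × 0.375 = 0.2578 in².
0.6 F_u A_nv = 19.2 kips; 0.6 F_y A_gv = 25.31 kips → shear rupture governs the shear term.
R_n = 19.2 + 1.0 × 65 × 0.2578 = 35.95 kips.
Design strength φR_n = 0.75 × 35.95 = 27 kips.

27 kips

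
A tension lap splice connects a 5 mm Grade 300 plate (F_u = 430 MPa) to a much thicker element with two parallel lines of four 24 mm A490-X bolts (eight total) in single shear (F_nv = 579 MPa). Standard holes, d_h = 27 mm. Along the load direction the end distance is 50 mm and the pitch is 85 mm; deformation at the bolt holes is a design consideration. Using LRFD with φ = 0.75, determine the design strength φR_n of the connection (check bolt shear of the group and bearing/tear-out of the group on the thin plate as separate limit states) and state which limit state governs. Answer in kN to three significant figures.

Bolt shear: A_b = π·24²/4 = 452.4 mm²; R_n = 579 × 452.4 × 8 × 1 / 1000 = 2095 kN → 0.75 × 2095 = 1570 kN.
Bearing (1.2 l_c t F_u ≤ 2.4 d t F_u): upper limit = 2.4·24·5·430 / 1000 = 123.8 kN.
  Edge l_c = 50 − 27/2 = 36.5 → r_n = 94.17 kN; interior l_c = 85 − 27 = 58 → r_n = 123.8 kN.
  R_n,bearing = 2·94.17 + 6·123.8 = 931.4 kN → 0.75 × 931.4 = 699 kN.
Bearing governs: 699 kN.

699 kN (bearing governs)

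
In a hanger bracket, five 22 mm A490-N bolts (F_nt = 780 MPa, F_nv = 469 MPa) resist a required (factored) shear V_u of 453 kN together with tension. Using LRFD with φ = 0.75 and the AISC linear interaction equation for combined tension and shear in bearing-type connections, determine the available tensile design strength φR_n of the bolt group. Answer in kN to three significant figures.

692 kN

A_b = π·22²/4 = 380.1 mm²; f_rv = 453 × 1000 / (5 × 380.1) = 238.3 MPa.
F'_nt = 1.3 F_nt − (F_nt / φF_nv) f_rv = 1.3·780 − (780/(0.75·469))·238.3 = 485.5 MPa, capped at F_nt → F'_nt = 485.5 MPa.
R_n = F'_nt · A_b · n = 485.5 × 380.1 × 5 / 1000 = 922.8 kN.
Design strength φR_n = 0.75 × 922.8 = 692 kN.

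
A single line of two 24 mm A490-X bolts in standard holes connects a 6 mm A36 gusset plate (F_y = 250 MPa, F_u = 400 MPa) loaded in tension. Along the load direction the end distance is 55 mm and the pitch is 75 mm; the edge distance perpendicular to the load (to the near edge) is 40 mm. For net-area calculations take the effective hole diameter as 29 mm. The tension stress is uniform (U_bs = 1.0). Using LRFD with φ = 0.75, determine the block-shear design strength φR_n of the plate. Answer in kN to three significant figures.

134 kN

Shear plane L_v = 55 + 1·75 = 130 mm; A_gv = 130 × 6 = 780 mm².
A_nv = (130 − 1.5·29) × 6 = 519 mm².
A_nt = (40 − 0.5·29) × 6 = 153 mm².
0.6 F_u A_nv = 124.6 kN; 0.6 F_y A_gv = 117 kN → shear yielding governs the shear term.
R_n = 117 + 1.0 × 400 × 153 / 1000 = 178.2 kN.
Design strength φR_n = 0.75 × 178.2 = 134 kN.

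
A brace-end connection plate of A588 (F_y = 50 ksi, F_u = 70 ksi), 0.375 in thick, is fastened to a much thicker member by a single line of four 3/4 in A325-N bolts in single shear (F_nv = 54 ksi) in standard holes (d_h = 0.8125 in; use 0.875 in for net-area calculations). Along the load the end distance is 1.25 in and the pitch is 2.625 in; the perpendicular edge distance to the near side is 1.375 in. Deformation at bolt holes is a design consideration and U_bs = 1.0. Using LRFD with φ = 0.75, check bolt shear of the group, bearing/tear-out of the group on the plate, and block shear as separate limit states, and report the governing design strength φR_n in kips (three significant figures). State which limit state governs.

71.6 kips (bolt shear governs)

Bolt shear: A_b = π·0.75²/4 = 0.4418 in²; R_n = 54 × 0.4418 × 4 × 1 = 95.43 kips → 0.75 × 95.43 = 71.6 kips.
Bearing: edge l_c = 0.8438, r_n = 26.58 kips; interior l_c = 1.812, r_n = 47.25 kips; R_n = 26.58 + 3·47.25 = 168.3 kips → 126 kips.
Block shear: A_gv = 3.422, A_nv = 2.273, A_nt = 0.3516 in²; R_n = min(0.6F_uA_nv, 0.6F_yA_gv) + U_bs·F_u·A_nt = 120.1 kips → 90.1 kips.
Bolt shear governs: 71.6 kips.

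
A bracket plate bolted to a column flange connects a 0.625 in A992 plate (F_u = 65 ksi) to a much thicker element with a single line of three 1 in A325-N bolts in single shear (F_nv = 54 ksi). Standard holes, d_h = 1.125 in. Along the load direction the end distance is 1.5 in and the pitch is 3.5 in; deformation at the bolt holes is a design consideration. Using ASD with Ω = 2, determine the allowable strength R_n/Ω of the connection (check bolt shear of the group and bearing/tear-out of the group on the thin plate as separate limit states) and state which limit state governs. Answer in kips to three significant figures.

63.6 kips (bolt shear governs)

Bolt shear: A_b = π·1²/4 = 0.7854 in²; R_n = 54 × 0.7854 × 3 × 1 = 127.2 kips → 127.2 / 2 = 63.6 kips.
Bearing (1.2 l_c t F_u ≤ 2.4 d t F_u): upper limit = 2.4·1·0.625·65 = 97.5 kips.
  Edge l_c = 1.5 − 1.125/2 = 0.9375 → r_n = 45.7 kips; interior l_c = 3.5 − 1.125 = 2.375 → r_n = 97.5 kips.
  R_n,bearing = 1·45.7 + 2·97.5 = 240.7 kips → 240.7 / 2 = 120 kips.
Bolt shear governs: 63.6 kips.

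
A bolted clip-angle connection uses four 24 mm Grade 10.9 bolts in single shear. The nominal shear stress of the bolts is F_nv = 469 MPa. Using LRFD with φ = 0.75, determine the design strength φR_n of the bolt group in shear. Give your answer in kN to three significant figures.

A_b = π × 24² / 4 = 452.4 mm².
R_n = F_nv · A_b · n · n_s = 469 × 452.4 × 4 × 1 / 1000 = 848.7 kN.
Design strength φR_n = 0.75 × 848.7 = 637 kN.

637 kN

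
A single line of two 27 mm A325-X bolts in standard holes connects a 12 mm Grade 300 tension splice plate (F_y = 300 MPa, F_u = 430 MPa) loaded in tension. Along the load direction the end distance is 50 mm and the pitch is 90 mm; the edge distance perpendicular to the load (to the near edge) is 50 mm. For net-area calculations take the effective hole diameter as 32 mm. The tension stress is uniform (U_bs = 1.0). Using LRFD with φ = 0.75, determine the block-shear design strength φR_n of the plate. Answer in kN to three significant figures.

345 kN

Shear plane L_v = 50 + 1·90 = 140 mm; A_gv = 140 × 12 = 1680 mm².
A_nv = (140 − 1.5·32) × 12 = 1104 mm².
A_nt = (50 − 0.5·32) × 12 = 408 mm².
0.6 F_u A_nv = 284.8 kN; 0.6 F_y A_gv = 302.4 kN → shear rupture governs the shear term.
R_n = 284.8 + 1.0 × 430 × 408 / 1000 = 460.3 kN.
Design strength φR_n = 0.75 × 460.3 = 345 kN.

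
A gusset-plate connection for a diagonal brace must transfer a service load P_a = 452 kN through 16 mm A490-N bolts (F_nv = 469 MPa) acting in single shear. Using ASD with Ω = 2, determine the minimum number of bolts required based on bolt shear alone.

10 bolts

A_b = π·16²/4 = 201.1 mm².
Per-bolt allowable strength R_n/Ω = 469 × 201.1 × 1 / 1000 / 2 = 47.15 kN.
n ≥ 452 / 47.15 = 9.587 → use 10 bolts.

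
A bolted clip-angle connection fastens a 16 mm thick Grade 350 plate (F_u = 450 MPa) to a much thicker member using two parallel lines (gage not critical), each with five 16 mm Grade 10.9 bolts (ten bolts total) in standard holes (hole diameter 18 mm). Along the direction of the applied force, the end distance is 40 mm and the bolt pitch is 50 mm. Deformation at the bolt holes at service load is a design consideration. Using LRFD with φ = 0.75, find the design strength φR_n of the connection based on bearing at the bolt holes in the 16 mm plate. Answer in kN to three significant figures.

2060 kN

Per bolt r_n = 1.2 l_c t F_u ≤ 2.4 d t F_u; upper limit = 2.4 × 16 × 16 × 450 / 1000 = 276.5 kN.
Edge bolt: l_c = 40 − 18/2 = 31 mm → 1.2 × 31 × 16 × 450 / 1000 = 267.8 → r_n = 267.8 kN.
Interior bolts: l_c = 50 − 18 = 32 mm → 1.2 × 32 × 16 × 450 / 1000 = 276.5 → r_n = 276.5 kN.
R_n = 2 × 267.8 + 8 × 276.5 = 2748 kN.
Design strength φR_n = 0.75 × 2748 = 2060 kN.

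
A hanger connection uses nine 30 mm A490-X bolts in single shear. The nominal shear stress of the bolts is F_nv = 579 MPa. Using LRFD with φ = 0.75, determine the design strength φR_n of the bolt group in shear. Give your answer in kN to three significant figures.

A_b = π × 30² / 4 = 706.9 mm².
R_n = F_nv · A_b · n · n_s = 579 × 706.9 × 9 × 1 / 1000 = 3683 kN.
Design strength φR_n = 0.75 × 3683 = 2760 kN.

2760 kN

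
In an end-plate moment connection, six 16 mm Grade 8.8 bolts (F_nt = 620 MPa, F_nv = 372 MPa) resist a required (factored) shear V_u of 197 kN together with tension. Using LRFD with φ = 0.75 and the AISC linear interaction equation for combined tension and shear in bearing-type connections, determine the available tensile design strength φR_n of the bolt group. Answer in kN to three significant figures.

401 kN

A_b = π·16²/4 = 201.1 mm²; f_rv = 197 × 1000 / (6 × 201.1) = 163.3 MPa.
F'_nt = 1.3 F_nt − (F_nt / φF_nv) f_rv = 1.3·620 − (620/(0.75·372))·163.3 = 443.1 MPa, capped at F_nt → F'_nt = 443.1 MPa.
R_n = F'_nt · A_b · n = 443.1 × 201.1 × 6 / 1000 = 534.6 kN.
Design strength φR_n = 0.75 × 534.6 = 401 kN.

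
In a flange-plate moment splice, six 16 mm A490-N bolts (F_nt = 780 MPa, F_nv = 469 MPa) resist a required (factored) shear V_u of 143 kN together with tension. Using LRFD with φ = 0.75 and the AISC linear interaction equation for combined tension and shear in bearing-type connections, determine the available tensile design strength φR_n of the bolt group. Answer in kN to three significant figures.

680 kN

A_b = π·16²/4 = 201.1 mm²; f_rv = 143 × 1000 / (6 × 201.1) = 118.5 MPa.
F'_nt = 1.3 F_nt − (F_nt / φF_nv) f_rv = 1.3·780 − (780/(0.75·469))·118.5 = 751.1 MPa, capped at F_nt → F'_nt = 751.1 MPa.
R_n = F'_nt · A_b · n = 751.1 × 201.1 × 6 / 1000 = 906.2 kN.
Design strength φR_n = 0.75 × 906.2 = 680 kN.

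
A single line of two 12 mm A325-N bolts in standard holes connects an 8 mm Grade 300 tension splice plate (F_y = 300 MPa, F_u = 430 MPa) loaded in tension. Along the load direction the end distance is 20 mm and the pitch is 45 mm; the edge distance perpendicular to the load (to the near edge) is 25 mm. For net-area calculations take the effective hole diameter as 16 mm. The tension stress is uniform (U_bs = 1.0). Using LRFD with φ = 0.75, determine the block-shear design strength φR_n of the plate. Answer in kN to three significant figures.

107 kN

Shear plane L_v = 20 + 1·45 = 65 mm; A_gv = 65 × 8 = 520 mm².
A_nv = (65 − 1.5·16) × 8 = 328 mm².
A_nt = (25 − 0.5·16) × 8 = 136 mm².
0.6 F_u A_nv = 84.62 kN; 0.6 F_y A_gv = 93.6 kN → shear rupture governs the shear term.
R_n = 84.62 + 1.0 × 430 × 136 / 1000 = 143.1 kN.
Design strength φR_n = 0.75 × 143.1 = 107 kN.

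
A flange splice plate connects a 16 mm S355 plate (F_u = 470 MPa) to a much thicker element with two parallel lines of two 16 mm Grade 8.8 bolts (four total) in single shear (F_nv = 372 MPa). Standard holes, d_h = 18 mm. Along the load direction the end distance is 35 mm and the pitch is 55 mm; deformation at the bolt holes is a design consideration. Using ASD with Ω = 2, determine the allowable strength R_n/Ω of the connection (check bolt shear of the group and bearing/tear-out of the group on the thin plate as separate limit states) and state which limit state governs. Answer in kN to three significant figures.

Bolt shear: A_b = π·16²/4 = 201.1 mm²; R_n = 372 × 201.1 × 4 × 1 / 1000 = 299.2 kN → 299.2 / 2 = 150 kN.
Bearing (1.2 l_c t F_u ≤ 2.4 d t F_u): upper limit = 2.4·16·16·470 / 1000 = 288.8 kN.
  Edge l_c = 35 − 18/2 = 26 → r_n = 234.6 kN; interior l_c = 55 − 18 = 37 → r_n = 288.8 kN.
  R_n,bearing = 2·234.6 + 2·288.8 = 1047 kN → 1047 / 2 = 523 kN.
Bolt shear governs: 150 kN.

150 kN (bolt shear governs)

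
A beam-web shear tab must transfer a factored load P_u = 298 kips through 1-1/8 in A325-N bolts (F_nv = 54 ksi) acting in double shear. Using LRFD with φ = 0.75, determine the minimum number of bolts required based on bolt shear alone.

A_b = π·1.125²/4 = 0.994 in².
Per-bolt design strength φR_n = 0.75 × 54 × 0.994 × 2 = 80.52 kips.
n ≥ 298 / 80.52 = 3.701 → use 4 bolts.

4 bolts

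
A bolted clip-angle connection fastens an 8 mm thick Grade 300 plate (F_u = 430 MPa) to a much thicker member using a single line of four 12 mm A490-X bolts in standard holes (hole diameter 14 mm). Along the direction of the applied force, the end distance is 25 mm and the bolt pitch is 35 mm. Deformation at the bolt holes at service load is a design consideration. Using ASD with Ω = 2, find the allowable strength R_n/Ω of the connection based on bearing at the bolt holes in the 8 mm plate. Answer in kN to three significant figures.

Per bolt r_n = 1.2 l_c t F_u ≤ 2.4 d t F_u; upper limit = 2.4 × 12 × 8 × 430 / 1000 = 99.07 kN.
Edge bolt: l_c = 25 − 14/2 = 18 mm → 1.2 × 18 × 8 × 430 / 1000 = 74.3 → r_n = 74.3 kN.
Interior bolts: l_c = 35 − 14 = 21 mm → 1.2 × 21 × 8 × 430 / 1000 = 86.69 → r_n = 86.69 kN.
R_n = 1 × 74.3 + 3 × 86.69 = 334.4 kN.
Allowable strength R_n/Ω = 334.4 / 2 = 167 kN.

167 kN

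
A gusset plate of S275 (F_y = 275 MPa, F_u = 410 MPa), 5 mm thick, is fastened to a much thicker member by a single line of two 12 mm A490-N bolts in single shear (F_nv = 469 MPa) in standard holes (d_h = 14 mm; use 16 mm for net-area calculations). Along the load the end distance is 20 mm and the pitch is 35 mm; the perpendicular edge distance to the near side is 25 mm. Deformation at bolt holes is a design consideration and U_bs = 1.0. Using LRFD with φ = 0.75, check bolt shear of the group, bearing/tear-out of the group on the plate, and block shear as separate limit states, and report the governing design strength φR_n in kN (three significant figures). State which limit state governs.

Bolt shear: A_b = π·12²/4 = 113.1 mm²; R_n = 469 × 113.1 × 2 × 1 / 1000 = 106.1 kN → 0.75 × 106.1 = 79.6 kN.
Bearing: edge l_c = 13, r_n = 31.98 kN; interior l_c = 21, r_n = 51.66 kN; R_n = 31.98 + 1·51.66 = 83.64 kN → 62.7 kN.
Block shear: A_gv = 275, A_nv = 155, A_nt = 85 mm²; R_n = min(0.6F_uA_nv, 0.6F_yA_gv) + U_bs·F_u·A_nt = 72.98 kN → 54.7 kN.
Block shear governs: 54.7 kN.

54.7 kN (block shear governs)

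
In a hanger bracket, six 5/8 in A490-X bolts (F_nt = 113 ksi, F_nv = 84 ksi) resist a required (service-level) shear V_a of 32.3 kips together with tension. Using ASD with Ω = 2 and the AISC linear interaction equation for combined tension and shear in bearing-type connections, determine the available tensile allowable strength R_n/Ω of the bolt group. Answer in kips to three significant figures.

91.8 kips

A_b = π·0.625²/4 = 0.3068 in²; f_rv = 32.3 / (6 × 0.3068) = 17.55 ksi.
F'_nt = 1.3 F_nt − (Ω F_nt / F_nv) f_rv = 1.3·113 − (2·113/84)·17.55 = 99.69 ksi, capped at F_nt → F'_nt = 99.69 ksi.
R_n = F'_nt · A_b · n = 99.69 × 0.3068 × 6 = 183.5 kips.
Allowable strength R_n/Ω = 183.5 / 2 = 91.8 kips.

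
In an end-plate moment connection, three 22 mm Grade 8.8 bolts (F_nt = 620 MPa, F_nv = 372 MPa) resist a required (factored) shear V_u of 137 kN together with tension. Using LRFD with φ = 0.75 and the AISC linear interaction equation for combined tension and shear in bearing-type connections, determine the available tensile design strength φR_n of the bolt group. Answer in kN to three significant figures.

A_b = π·22²/4 = 380.1 mm²; f_rv = 137 × 1000 / (3 × 380.1) = 120.1 MPa.
F'_nt = 1.3 F_nt − (F_nt / φF_nv) f_rv = 1.3·620 − (620/(0.75·372))·120.1 = 539 MPa, capped at F_nt → F'_nt = 539 MPa.
R_n = F'_nt · A_b · n = 539 × 380.1 × 3 / 1000 = 614.7 kN.
Design strength φR_n = 0.75 × 614.7 = 461 kN.

461 kN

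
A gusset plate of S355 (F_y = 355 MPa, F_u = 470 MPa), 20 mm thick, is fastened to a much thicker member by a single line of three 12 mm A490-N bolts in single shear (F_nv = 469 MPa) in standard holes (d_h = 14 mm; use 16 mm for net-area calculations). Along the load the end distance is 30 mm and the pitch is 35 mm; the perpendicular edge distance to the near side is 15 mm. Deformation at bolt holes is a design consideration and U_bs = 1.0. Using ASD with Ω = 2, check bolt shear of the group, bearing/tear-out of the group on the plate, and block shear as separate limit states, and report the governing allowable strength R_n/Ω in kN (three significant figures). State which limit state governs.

Bolt shear: A_b = π·12²/4 = 113.1 mm²; R_n = 469 × 113.1 × 3 × 1 / 1000 = 159.1 kN → 159.1 / 2 = 79.6 kN.
Bearing: edge l_c = 23, r_n = 259.4 kN; interior l_c = 21, r_n = 236.9 kN; R_n = 259.4 + 2·236.9 = 733.2 kN → 367 kN.
Block shear: A_gv = 2000, A_nv = 1200, A_nt = 140 mm²; R_n = min(0.6F_uA_nv, 0.6F_yA_gv) + U_bs·F_u·A_nt = 404.2 kN → 202 kN.
Bolt shear governs: 79.6 kN.

79.6 kN (bolt shear governs)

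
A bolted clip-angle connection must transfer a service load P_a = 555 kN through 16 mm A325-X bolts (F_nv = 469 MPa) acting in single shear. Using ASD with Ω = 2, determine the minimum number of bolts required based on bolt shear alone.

A_b = π·16²/4 = 201.1 mm².
Per-bolt allowable strength R_n/Ω = 469 × 201.1 × 1 / 1000 / 2 = 47.15 kN.
n ≥ 555 / 47.15 = 11.77 → use 12 bolts.

12 bolts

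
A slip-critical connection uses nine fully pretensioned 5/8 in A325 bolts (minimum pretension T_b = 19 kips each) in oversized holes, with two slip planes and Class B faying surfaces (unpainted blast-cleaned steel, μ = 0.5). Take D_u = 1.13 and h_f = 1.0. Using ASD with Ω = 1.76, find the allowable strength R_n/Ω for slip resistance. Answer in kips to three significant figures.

110 kips

R_n = μ · D_u · h_f · T_b · n_s · n_b = 0.5 × 1.13 × 1.0 × 19 × 2 × 9 = 193.2 kips.
Allowable strength R_n/Ω = 193.2 / 1.76 = 110 kips.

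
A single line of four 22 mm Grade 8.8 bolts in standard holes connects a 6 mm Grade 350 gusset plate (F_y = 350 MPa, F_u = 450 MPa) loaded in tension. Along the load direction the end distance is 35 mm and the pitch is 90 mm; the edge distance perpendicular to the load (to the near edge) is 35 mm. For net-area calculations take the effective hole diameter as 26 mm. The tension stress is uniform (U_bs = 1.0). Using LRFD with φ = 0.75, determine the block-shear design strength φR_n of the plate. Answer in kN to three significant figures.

Shear plane L_v = 35 + 3·90 = 305 mm; A_gv = 305 × 6 = 1830 mm².
A_nv = (305 − 3.5·26) × 6 = 1284 mm².
A_nt = (35 − 0.5·26) × 6 = 132 mm².
0.6 F_u A_nv = 346.7 kN; 0.6 F_y A_gv = 384.3 kN → shear rupture governs the shear term.
R_n = 346.7 + 1.0 × 450 × 132 / 1000 = 406.1 kN.
Design strength φR_n = 0.75 × 406.1 = 305 kN.

305 kN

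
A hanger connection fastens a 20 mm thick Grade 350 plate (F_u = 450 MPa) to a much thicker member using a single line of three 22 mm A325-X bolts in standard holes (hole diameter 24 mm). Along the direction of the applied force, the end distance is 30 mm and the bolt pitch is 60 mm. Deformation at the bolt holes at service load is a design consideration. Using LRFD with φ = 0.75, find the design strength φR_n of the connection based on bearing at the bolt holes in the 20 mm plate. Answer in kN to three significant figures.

729 kN

Per bolt r_n = 1.2 l_c t F_u ≤ 2.4 d t F_u; upper limit = 2.4 × 22 × 20 × 450 / 1000 = 475.2 kN.
Edge bolt: l_c = 30 − 24/2 = 18 mm → 1.2 × 18 × 20 × 450 / 1000 = 194.4 → r_n = 194.4 kN.
Interior bolts: l_c = 60 − 24 = 36 mm → 1.2 × 36 × 20 × 450 / 1000 = 388.8 → r_n = 388.8 kN.
R_n = 1 × 194.4 + 2 × 388.8 = 972 kN.
Design strength φR_n = 0.75 × 972 = 729 kN.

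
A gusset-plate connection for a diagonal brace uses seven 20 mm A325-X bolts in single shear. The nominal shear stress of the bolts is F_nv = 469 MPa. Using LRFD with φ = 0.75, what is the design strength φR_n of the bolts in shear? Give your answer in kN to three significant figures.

A_b = π × 20² / 4 = 314.2 mm².
R_n = F_nv · A_b · n · n_s = 469 × 314.2 × 7 × 1 / 1000 = 1031 kN.
Design strength φR_n = 0.75 × 1031 = 774 kN.

774 kN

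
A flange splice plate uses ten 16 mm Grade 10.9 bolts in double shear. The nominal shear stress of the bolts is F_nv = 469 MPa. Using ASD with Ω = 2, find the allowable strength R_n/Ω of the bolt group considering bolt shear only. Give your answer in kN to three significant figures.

943 kN

A_b = π × 16² / 4 = 201.1 mm².
R_n = F_nv · A_b · n · n_s = 469 × 201.1 × 10 × 2 / 1000 = 1886 kN.
Allowable strength R_n/Ω = 1886 / 2 = 943 kN.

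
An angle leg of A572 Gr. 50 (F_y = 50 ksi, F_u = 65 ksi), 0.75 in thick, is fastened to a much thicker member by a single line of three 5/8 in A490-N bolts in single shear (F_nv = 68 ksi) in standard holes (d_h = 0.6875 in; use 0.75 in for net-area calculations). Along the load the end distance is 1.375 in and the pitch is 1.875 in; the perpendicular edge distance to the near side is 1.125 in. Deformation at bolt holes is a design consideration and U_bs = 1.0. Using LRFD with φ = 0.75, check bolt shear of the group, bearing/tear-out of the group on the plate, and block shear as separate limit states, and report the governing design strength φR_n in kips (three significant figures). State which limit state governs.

46.9 kips (bolt shear governs)

Bolt shear: A_b = π·0.625²/4 = 0.3068 in²; R_n = 68 × 0.3068 × 3 × 1 = 62.59 kips → 0.75 × 62.59 = 46.9 kips.
Bearing: edge l_c = 1.031, r_n = 60.33 kips; interior l_c = 1.188, r_n = 69.47 kips; R_n = 60.33 + 2·69.47 = 199.3 kips → 149 kips.
Block shear: A_gv = 3.844, A_nv = 2.438, A_nt = 0.5625 in²; R_n = min(0.6F_uA_nv, 0.6F_yA_gv) + U_bs·F_u·A_nt = 131.6 kips → 98.7 kips.
Bolt shear governs: 46.9 kips.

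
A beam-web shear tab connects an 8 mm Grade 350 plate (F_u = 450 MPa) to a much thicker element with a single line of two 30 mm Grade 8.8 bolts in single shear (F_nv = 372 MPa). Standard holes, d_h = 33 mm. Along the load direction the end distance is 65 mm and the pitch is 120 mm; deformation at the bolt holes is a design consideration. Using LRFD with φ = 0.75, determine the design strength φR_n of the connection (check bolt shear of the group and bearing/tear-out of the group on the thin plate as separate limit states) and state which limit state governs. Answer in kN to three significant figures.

Bolt shear: A_b = π·30²/4 = 706.9 mm²; R_n = 372 × 706.9 × 2 × 1 / 1000 = 525.9 kN → 0.75 × 525.9 = 394 kN.
Bearing (1.2 l_c t F_u ≤ 2.4 d t F_u): upper limit = 2.4·30·8·450 / 1000 = 259.2 kN.
  Edge l_c = 65 − 33/2 = 48.5 → r_n = 209.5 kN; interior l_c = 120 − 33 = 87 → r_n = 259.2 kN.
  R_n,bearing = 1·209.5 + 1·259.2 = 468.7 kN → 0.75 × 468.7 = 352 kN.
Bearing governs: 352 kN.

352 kN (bearing governs)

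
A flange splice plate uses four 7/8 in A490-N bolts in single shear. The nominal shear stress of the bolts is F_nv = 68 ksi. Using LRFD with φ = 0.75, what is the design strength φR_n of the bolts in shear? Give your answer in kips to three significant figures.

123 kips

A_b = π × 0.875² / 4 = 0.6013 in².
R_n = F_nv · A_b · n · n_s = 68 × 0.6013 × 4 × 1 = 163.6 kips.
Design strength φR_n = 0.75 × 163.6 = 123 kips.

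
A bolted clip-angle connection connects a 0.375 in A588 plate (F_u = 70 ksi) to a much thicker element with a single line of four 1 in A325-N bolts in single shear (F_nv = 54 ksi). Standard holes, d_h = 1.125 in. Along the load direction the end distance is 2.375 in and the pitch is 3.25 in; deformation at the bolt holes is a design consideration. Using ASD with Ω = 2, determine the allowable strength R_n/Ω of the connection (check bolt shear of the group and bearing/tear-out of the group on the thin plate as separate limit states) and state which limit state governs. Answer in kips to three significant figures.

84.8 kips (bolt shear governs)

Bolt shear: A_b = π·1²/4 = 0.7854 in²; R_n = 54 × 0.7854 × 4 × 1 = 169.6 kips → 169.6 / 2 = 84.8 kips.
Bearing (1.2 l_c t F_u ≤ 2.4 d t F_u): upper limit = 2.4·1·0.375·70 = 63 kips.
  Edge l_c = 2.375 − 1.125/2 = 1.812 → r_n = 57.09 kips; interior l_c = 3.25 − 1.125 = 2.125 → r_n = 63 kips.
  R_n,bearing = 1·57.09 + 3·63 = 246.1 kips → 246.1 / 2 = 123 kips.
Bolt shear governs: 84.8 kips.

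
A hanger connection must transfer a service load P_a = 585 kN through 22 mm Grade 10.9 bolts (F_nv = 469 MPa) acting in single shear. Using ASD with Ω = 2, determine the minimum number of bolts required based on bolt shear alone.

7 bolts

A_b = π·22²/4 = 380.1 mm².
Per-bolt allowable strength R_n/Ω = 469 × 380.1 × 1 / 1000 / 2 = 89.14 kN.
n ≥ 585 / 89.14 = 6.563 → use 7 bolts.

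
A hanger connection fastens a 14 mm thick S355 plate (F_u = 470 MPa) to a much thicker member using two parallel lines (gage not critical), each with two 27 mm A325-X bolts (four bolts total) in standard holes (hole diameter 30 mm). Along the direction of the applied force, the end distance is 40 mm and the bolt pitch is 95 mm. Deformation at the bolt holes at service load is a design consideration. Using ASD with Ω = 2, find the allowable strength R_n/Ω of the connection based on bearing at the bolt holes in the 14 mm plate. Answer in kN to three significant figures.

Per bolt r_n = 1.2 l_c t F_u ≤ 2.4 d t F_u; upper limit = 2.4 × 27 × 14 × 470 / 1000 = 426.4 kN.
Edge bolt: l_c = 40 − 30/2 = 25 mm → 1.2 × 25 × 14 × 470 / 1000 = 197.4 → r_n = 197.4 kN.
Interior bolts: l_c = 95 − 30 = 65 mm → 1.2 × 65 × 14 × 470 / 1000 = 513.2 → r_n = 426.4 kN.
R_n = 2 × 197.4 + 2 × 426.4 = 1248 kN.
Allowable strength R_n/Ω = 1248 / 2 = 624 kN.

624 kN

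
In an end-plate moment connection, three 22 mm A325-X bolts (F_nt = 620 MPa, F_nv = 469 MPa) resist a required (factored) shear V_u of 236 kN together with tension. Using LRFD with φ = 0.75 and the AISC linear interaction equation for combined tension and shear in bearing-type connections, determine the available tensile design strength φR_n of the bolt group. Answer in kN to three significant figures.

A_b = π·22²/4 = 380.1 mm²; f_rv = 236 × 1000 / (3 × 380.1) = 206.9 MPa.
F'_nt = 1.3 F_nt − (F_nt / φF_nv) f_rv = 1.3·620 − (620/(0.75·469))·206.9 = 441.2 MPa, capped at F_nt → F'_nt = 441.2 MPa.
R_n = F'_nt · A_b · n = 441.2 × 380.1 × 3 / 1000 = 503.2 kN.
Design strength φR_n = 0.75 × 503.2 = 377 kN.

377 kN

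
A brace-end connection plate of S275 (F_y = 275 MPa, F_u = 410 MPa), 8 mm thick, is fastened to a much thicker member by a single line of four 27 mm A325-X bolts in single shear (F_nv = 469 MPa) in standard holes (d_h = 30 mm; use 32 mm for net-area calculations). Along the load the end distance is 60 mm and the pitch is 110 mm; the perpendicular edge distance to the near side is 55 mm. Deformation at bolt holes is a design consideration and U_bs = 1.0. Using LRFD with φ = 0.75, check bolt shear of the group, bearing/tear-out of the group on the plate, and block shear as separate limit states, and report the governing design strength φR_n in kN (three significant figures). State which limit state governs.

482 kN (block shear governs)

Bolt shear: A_b = π·27²/4 = 572.6 mm²; R_n = 469 × 572.6 × 4 × 1 / 1000 = 1074 kN → 0.75 × 1074 = 806 kN.
Bearing: edge l_c = 45, r_n = 177.1 kN; interior l_c = 80, r_n = 212.5 kN; R_n = 177.1 + 3·212.5 = 814.8 kN → 611 kN.
Block shear: A_gv = 3120, A_nv = 2224, A_nt = 312 mm²; R_n = min(0.6F_uA_nv, 0.6F_yA_gv) + U_bs·F_u·A_nt = 642.7 kN → 482 kN.
Block shear governs: 482 kN.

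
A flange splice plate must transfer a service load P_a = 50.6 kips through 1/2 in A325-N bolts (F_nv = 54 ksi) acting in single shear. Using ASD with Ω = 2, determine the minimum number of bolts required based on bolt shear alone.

10 bolts

A_b = π·0.5²/4 = 0.1963 in².
Per-bolt allowable strength R_n/Ω = 54 × 0.1963 × 1 / 2 = 5.301 kips.
n ≥ 50.6 / 5.301 = 9.545 → use 10 bolts.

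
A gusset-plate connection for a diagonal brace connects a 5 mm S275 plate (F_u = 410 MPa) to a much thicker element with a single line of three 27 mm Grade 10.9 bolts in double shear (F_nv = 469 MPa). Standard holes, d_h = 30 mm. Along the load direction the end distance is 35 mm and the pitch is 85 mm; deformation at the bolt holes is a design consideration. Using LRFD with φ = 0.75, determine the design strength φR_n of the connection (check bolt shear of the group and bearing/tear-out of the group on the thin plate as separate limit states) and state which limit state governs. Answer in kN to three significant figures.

Bolt shear: A_b = π·27²/4 = 572.6 mm²; R_n = 469 × 572.6 × 3 × 2 / 1000 = 1611 kN → 0.75 × 1611 = 1210 kN.
Bearing (1.2 l_c t F_u ≤ 2.4 d t F_u): upper limit = 2.4·27·5·410 / 1000 = 132.8 kN.
  Edge l_c = 35 − 30/2 = 20 → r_n = 49.2 kN; interior l_c = 85 − 30 = 55 → r_n = 132.8 kN.
  R_n,bearing = 1·49.2 + 2·132.8 = 314.9 kN → 0.75 × 314.9 = 236 kN.
Bearing governs: 236 kN.

236 kN (bearing governs)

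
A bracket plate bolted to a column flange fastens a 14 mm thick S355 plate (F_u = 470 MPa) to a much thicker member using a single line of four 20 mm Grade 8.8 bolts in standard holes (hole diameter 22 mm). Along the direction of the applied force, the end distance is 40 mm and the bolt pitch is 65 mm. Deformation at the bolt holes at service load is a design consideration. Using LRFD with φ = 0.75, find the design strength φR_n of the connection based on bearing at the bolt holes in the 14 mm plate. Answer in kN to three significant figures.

882 kN

Per bolt r_n = 1.2 l_c t F_u ≤ 2.4 d t F_u; upper limit = 2.4 × 20 × 14 × 470 / 1000 = 315.8 kN.
Edge bolt: l_c = 40 − 22/2 = 29 mm → 1.2 × 29 × 14 × 470 / 1000 = 229 → r_n = 229 kN.
Interior bolts: l_c = 65 − 22 = 43 mm → 1.2 × 43 × 14 × 470 / 1000 = 339.5 → r_n = 315.8 kN.
R_n = 1 × 229 + 3 × 315.8 = 1177 kN.
Design strength φR_n = 0.75 × 1177 = 882 kN.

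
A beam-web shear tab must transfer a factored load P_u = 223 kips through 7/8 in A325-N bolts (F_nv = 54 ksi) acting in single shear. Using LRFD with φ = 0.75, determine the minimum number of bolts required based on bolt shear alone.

10 bolts

A_b = π·0.875²/4 = 0.6013 in².
Per-bolt design strength φR_n = 0.75 × 54 × 0.6013 × 1 = 24.35 kips.
n ≥ 223 / 24.35 = 9.157 → use 10 bolts.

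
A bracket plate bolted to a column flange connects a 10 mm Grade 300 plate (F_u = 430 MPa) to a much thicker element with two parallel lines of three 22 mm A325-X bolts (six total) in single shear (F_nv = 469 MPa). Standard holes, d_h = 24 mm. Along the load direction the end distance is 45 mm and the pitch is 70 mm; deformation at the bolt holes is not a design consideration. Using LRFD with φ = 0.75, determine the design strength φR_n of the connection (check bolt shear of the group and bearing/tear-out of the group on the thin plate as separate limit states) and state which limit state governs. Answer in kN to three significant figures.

802 kN (bolt shear governs)

Bolt shear: A_b = π·22²/4 = 380.1 mm²; R_n = 469 × 380.1 × 6 × 1 / 1000 = 1070 kN → 0.75 × 1070 = 802 kN.
Bearing (1.5 l_c t F_u ≤ 3.0 d t F_u): upper limit = 3.0·22·10·430 / 1000 = 283.8 kN.
  Edge l_c = 45 − 24/2 = 33 → r_n = 212.8 kN; interior l_c = 70 − 24 = 46 → r_n = 283.8 kN.
  R_n,bearing = 2·212.8 + 4·283.8 = 1561 kN → 0.75 × 1561 = 1170 kN.
Bolt shear governs: 802 kN.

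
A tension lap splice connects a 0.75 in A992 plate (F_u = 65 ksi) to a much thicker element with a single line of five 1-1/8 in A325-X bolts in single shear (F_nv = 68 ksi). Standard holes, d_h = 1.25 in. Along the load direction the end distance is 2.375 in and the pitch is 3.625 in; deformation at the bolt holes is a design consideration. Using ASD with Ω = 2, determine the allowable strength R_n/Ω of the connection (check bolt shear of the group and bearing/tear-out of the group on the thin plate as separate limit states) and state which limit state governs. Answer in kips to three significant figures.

Bolt shear: A_b = π·1.125²/4 = 0.994 in²; R_n = 68 × 0.994 × 5 × 1 = 338 kips → 338 / 2 = 169 kips.
Bearing (1.2 l_c t F_u ≤ 2.4 d t F_u): upper limit = 2.4·1.125·0.75·65 = 131.6 kips.
  Edge l_c = 2.375 − 1.25/2 = 1.75 → r_n = 102.4 kips; interior l_c = 3.625 − 1.25 = 2.375 → r_n = 131.6 kips.
  R_n,bearing = 1·102.4 + 4·131.6 = 628.9 kips → 628.9 / 2 = 314 kips.
Bolt shear governs: 169 kips.

169 kips (bolt shear governs)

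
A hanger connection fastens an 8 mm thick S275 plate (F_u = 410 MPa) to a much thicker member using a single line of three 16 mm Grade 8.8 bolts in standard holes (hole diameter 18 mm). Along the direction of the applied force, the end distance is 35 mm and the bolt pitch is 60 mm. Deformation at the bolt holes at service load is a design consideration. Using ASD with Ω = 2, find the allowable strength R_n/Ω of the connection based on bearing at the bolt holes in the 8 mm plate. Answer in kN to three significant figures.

177 kN

Per bolt r_n = 1.2 l_c t F_u ≤ 2.4 d t F_u; upper limit = 2.4 × 16 × 8 × 410 / 1000 = 126 kN.
Edge bolt: l_c = 35 − 18/2 = 26 mm → 1.2 × 26 × 8 × 410 / 1000 = 102.3 → r_n = 102.3 kN.
Interior bolts: l_c = 60 − 18 = 42 mm → 1.2 × 42 × 8 × 410 / 1000 = 165.3 → r_n = 126 kN.
R_n = 1 × 102.3 + 2 × 126 = 354.2 kN.
Allowable strength R_n/Ω = 354.2 / 2 = 177 kN.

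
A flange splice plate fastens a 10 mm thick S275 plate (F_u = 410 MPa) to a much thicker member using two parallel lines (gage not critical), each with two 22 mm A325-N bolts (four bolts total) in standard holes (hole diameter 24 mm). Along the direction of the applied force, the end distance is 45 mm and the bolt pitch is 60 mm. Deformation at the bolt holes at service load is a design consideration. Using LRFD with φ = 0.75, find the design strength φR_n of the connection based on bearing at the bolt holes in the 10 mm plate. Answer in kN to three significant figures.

Per bolt r_n = 1.2 l_c t F_u ≤ 2.4 d t F_u; upper limit = 2.4 × 22 × 10 × 410 / 1000 = 216.5 kN.
Edge bolt: l_c = 45 − 24/2 = 33 mm → 1.2 × 33 × 10 × 410 / 1000 = 162.4 → r_n = 162.4 kN.
Interior bolts: l_c = 60 − 24 = 36 mm → 1.2 × 36 × 10 × 410 / 1000 = 177.1 → r_n = 177.1 kN.
R_n = 2 × 162.4 + 2 × 177.1 = 679 kN.
Design strength φR_n = 0.75 × 679 = 509 kN.

509 kN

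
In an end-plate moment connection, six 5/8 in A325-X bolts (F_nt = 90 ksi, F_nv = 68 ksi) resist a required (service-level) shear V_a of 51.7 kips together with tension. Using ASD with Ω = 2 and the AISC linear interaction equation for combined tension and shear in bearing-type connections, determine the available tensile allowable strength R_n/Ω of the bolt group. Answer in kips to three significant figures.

A_b = π·0.625²/4 = 0.3068 in²; f_rv = 51.7 / (6 × 0.3068) = 28.09 ksi.
F'_nt = 1.3 F_nt − (Ω F_nt / F_nv) f_rv = 1.3·90 − (2·90/68)·28.09 = 42.65 ksi, capped at F_nt → F'_nt = 42.65 ksi.
R_n = F'_nt · A_b · n = 42.65 × 0.3068 × 6 = 78.52 kips.
Allowable strength R_n/Ω = 78.52 / 2 = 39.3 kips.

39.3 kips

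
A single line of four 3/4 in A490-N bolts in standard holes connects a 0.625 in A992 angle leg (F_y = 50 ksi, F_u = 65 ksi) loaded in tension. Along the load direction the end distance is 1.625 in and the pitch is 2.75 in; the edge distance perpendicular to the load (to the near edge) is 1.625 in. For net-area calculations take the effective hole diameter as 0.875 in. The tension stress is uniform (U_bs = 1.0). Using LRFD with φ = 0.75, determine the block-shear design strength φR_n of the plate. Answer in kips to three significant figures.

161 kips

Shear plane L_v = 1.625 + 3·2.75 = 9.875 in; A_gv = 9.875 × 0.625 = 6.172 in².
A_nv = (9.875 − 3.5·0.875) × 0.625 = 4.258 in².
A_nt = (1.625 − 0.5·0.875) × 0.625 = 0.7422 in².
0.6 F_u A_nv = 166.1 kips; 0.6 F_y A_gv = 185.2 kips → shear rupture governs the shear term.
R_n = 166.1 + 1.0 × 65 × 0.7422 = 214.3 kips.
Design strength φR_n = 0.75 × 214.3 = 161 kips.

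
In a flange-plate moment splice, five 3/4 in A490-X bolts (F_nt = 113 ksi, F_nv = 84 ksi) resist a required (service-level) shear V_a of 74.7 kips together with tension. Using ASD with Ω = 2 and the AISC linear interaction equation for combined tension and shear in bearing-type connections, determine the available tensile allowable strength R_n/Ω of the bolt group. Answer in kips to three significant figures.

61.8 kips

A_b = π·0.75²/4 = 0.4418 in²; f_rv = 74.7 / (5 × 0.4418) = 33.82 ksi.
F'_nt = 1.3 F_nt − (Ω F_nt / F_nv) f_rv = 1.3·113 − (2·113/84)·33.82 = 55.92 ksi, capped at F_nt → F'_nt = 55.92 ksi.
R_n = F'_nt · A_b · n = 55.92 × 0.4418 × 5 = 123.5 kips.
Allowable strength R_n/Ω = 123.5 / 2 = 61.8 kips.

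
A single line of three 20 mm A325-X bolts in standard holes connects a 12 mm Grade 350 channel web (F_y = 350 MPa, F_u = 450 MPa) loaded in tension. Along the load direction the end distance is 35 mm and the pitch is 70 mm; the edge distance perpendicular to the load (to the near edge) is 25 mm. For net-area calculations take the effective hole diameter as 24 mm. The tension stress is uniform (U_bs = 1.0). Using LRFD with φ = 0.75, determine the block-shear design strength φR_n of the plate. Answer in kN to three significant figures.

332 kN

Shear plane L_v = 35 + 2·70 = 175 mm; A_gv = 175 × 12 = 2100 mm².
A_nv = (175 − 2.5·24) × 12 = 1380 mm².
A_nt = (25 − 0.5·24) × 12 = 156 mm².
0.6 F_u A_nv = 372.6 kN; 0.6 F_y A_gv = 441 kN → shear rupture governs the shear term.
R_n = 372.6 + 1.0 × 450 × 156 / 1000 = 442.8 kN.
Design strength φR_n = 0.75 × 442.8 = 332 kN.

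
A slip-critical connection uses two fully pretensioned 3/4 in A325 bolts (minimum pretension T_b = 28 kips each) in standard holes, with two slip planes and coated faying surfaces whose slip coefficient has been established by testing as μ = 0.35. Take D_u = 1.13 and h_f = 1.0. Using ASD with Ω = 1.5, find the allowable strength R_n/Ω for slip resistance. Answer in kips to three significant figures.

29.5 kips

R_n = μ · D_u · h_f · T_b · n_s · n_b = 0.35 × 1.13 × 1.0 × 28 × 2 × 2 = 44.3 kips.
Allowable strength R_n/Ω = 44.3 / 1.5 = 29.5 kips.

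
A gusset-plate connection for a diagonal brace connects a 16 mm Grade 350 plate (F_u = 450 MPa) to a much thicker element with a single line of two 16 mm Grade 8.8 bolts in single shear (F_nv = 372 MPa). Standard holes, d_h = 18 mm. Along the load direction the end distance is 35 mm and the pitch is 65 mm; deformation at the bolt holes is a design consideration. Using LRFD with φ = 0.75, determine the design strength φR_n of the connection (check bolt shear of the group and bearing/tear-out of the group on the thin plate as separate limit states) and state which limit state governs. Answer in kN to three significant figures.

Bolt shear: A_b = π·16²/4 = 201.1 mm²; R_n = 372 × 201.1 × 2 × 1 / 1000 = 149.6 kN → 0.75 × 149.6 = 112 kN.
Bearing (1.2 l_c t F_u ≤ 2.4 d t F_u): upper limit = 2.4·16·16·450 / 1000 = 276.5 kN.
  Edge l_c = 35 − 18/2 = 26 → r_n = 224.6 kN; interior l_c = 65 − 18 = 47 → r_n = 276.5 kN.
  R_n,bearing = 1·224.6 + 1·276.5 = 501.1 kN → 0.75 × 501.1 = 376 kN.
Bolt shear governs: 112 kN.

112 kN (bolt shear governs)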